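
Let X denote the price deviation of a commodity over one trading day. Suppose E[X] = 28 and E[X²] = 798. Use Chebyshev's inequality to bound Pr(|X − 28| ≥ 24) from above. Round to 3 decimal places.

Var(X) = E[X²] − (E[X])² = 798 − 784 = 14.
Chebyshev's inequality: Pr(|X − μ| ≥ t) ≤ Var(X)/t² = 14/576 = 0.0243.

0.024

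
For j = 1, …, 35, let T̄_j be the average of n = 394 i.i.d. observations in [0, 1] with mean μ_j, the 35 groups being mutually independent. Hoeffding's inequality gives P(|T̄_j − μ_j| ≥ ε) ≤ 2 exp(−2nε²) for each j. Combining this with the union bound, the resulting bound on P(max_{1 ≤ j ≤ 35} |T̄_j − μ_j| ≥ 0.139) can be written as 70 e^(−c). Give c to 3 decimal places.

15.225

Union bound over the 35 events: P(max_{1 ≤ j ≤ 35} |T̄_j − μ_j| ≥ 0.139) ≤ 35·2·exp(−2nε²) = 70 exp(−2·394·0.139²).
So c = 2·394·0.139² = 15.2249.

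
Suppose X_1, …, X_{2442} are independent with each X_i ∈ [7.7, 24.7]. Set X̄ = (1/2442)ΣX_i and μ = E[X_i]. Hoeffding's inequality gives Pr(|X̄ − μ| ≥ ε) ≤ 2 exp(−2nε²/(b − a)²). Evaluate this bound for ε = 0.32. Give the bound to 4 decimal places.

Exponent: 2nε²/(b − a)² = 2·2442·0.32² / 17² = 1.73052.
Bound = 2·exp(−1.73052) = 0.35438.

0.3544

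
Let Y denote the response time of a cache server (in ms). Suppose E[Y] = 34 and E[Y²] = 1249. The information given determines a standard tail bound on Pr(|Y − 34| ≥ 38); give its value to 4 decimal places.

The first two moments determine the variance, so Chebyshev's inequality is the sharpest standard bound available.
Var(Y) = E[Y²] − (E[Y])² = 1249 − 1156 = 93.
Chebyshev's inequality: Pr(|Y − μ| ≥ t) ≤ Var(Y)/t² = 93/1444 = 0.0644.

0.0644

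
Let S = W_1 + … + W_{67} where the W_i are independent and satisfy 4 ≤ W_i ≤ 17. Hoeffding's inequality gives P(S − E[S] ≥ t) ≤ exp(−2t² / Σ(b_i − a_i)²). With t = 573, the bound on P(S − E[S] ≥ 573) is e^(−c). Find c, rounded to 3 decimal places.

Σ(b_i − a_i)² = 67·(13)² = 11323.
c = 2t²/11323 = 2·573²/11323 = 57.9933.

57.993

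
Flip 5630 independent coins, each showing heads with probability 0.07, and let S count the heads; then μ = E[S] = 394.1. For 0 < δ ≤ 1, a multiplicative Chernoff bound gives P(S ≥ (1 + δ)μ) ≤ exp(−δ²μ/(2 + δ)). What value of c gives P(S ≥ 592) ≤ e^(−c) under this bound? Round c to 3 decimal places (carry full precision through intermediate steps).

Write 592 = (1 + δ)μ, so δ = 592/394.1 − 1 = 0.5021568…
Then the exponent is δ²μ/(2 + δ) = (592 − μ)² / (μ·(2 + δ)) = 39.716469.

39.716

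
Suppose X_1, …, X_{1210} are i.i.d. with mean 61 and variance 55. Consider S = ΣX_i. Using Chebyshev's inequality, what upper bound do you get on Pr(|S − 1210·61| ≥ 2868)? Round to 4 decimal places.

Var(S) = n·Var(X_i) = 1210·55 = 66550.
Chebyshev: Pr(|S − 1210·61| ≥ 2868) ≤ Var(S)/2868² = 66550/8225424 = 0.0081.

0.0081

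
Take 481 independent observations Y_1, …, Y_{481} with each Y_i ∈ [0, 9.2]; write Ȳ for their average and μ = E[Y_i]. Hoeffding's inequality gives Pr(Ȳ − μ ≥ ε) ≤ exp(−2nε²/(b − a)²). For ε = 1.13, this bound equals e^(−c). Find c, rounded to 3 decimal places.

c = 2nε²/(b − a)² = 2·481·1.13² / 9.2² = 14.5130.

14.513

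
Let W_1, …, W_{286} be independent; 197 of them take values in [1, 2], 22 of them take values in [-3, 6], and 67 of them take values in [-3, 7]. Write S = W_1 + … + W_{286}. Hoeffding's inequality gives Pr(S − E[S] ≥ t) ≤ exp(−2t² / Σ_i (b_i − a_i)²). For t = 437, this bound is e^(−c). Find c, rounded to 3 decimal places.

44.007

Σ(b_i − a_i)² = 197·1² + 22·9² + 67·10² = 8679.
c = 2t² / 8679 = 2·437² / 8679 = 44.0071.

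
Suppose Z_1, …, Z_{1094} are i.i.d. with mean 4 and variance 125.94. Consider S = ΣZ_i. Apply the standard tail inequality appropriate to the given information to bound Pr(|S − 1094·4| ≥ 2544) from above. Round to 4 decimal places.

0.0213

With mean and variance of each term known, Chebyshev's inequality bounds the deviation of the sum (or sample mean).
Var(S) = n·Var(Z_i) = 1094·125.94 = 137778.36.
Chebyshev: Pr(|S − 1094·4| ≥ 2544) ≤ Var(S)/2544² = 137778.36/6471936 = 0.0213.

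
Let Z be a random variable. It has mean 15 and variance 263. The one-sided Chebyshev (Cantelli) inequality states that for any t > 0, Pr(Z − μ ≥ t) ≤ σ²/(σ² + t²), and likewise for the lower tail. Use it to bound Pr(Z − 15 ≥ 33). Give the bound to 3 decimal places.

Here σ² = 263 and t = 33, so σ² + t² = 1352.
Cantelli's bound: 263/1352 = 0.1945.

0.195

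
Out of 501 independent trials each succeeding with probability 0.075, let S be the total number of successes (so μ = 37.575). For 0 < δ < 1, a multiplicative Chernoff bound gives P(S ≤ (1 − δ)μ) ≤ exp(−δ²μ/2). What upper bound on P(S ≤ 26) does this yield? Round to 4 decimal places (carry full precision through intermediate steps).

Write 26 = (1 − δ)μ, so δ = 1 − 26/37.575 = 0.3080506…
Then the exponent is δ²μ/2 = (μ − 26)²/(2μ) = 1.782843.
Bound = exp(−1.782843) = 0.16816.

0.1682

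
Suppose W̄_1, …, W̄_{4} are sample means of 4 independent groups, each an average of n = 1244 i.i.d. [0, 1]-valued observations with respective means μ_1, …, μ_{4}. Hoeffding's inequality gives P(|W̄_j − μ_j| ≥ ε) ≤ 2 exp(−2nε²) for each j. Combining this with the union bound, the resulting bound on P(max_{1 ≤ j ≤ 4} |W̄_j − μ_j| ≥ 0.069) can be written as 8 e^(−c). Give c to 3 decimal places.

Union bound over the 4 events: P(max_{1 ≤ j ≤ 4} |W̄_j − μ_j| ≥ 0.069) ≤ 4·2·exp(−2nε²) = 8 exp(−2·1244·0.069²).
So c = 2·1244·0.069² = 11.8454.

11.845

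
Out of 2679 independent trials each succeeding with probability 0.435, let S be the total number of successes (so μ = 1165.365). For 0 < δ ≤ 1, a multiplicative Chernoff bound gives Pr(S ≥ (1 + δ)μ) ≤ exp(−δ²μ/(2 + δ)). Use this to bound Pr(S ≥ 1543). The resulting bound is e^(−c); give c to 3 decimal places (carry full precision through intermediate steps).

52.655

Write 1543 = (1 + δ)μ, so δ = 1543/1165.365 − 1 = 0.3240487…
Then the exponent is δ²μ/(2 + δ) = (1543 − μ)² / (μ·(2 + δ)) = 52.654717.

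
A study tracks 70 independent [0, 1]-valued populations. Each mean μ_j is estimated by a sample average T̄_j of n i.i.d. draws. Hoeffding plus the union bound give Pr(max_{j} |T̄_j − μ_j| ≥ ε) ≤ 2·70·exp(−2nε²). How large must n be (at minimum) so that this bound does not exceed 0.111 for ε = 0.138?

Need 2·70·exp(−2nε²) ≤ 0.111, i.e. exp(−2nε²) ≤ 0.111/140.
So 2nε² ≥ ln(140/0.111) = 7.139868.
Hence n ≥ 7.139868/(2·0.138²) = 187.457.
The smallest integer n is 188.

188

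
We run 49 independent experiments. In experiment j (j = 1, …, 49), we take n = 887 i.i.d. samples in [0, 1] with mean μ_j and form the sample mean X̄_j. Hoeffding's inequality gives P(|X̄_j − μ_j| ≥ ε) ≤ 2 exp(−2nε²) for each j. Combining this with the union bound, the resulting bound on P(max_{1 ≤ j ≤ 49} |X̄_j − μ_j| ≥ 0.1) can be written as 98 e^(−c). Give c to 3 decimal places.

Union bound over the 49 events: P(max_{1 ≤ j ≤ 49} |X̄_j − μ_j| ≥ 0.1) ≤ 49·2·exp(−2nε²) = 98 exp(−2·887·0.1²).
So c = 2·887·0.1² = 17.7400.

17.740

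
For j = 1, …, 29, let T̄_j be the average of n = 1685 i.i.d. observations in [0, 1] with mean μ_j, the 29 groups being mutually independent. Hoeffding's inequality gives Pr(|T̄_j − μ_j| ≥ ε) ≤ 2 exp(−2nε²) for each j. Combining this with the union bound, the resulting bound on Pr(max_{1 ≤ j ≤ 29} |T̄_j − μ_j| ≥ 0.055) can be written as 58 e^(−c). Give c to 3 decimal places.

Union bound over the 29 events: Pr(max_{1 ≤ j ≤ 29} |T̄_j − μ_j| ≥ 0.055) ≤ 29·2·exp(−2nε²) = 58 exp(−2·1685·0.055²).
So c = 2·1685·0.055² = 10.1943.

10.194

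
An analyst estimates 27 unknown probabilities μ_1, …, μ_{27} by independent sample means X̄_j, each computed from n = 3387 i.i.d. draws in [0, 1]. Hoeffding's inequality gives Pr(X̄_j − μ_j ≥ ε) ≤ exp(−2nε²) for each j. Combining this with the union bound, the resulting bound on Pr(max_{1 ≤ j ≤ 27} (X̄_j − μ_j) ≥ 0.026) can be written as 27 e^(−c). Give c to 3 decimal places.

4.579

Union bound over the 27 events: Pr(max_{1 ≤ j ≤ 27} (X̄_j − μ_j) ≥ 0.026) ≤ 27·exp(−2nε²) = 27 exp(−2·3387·0.026²).
So c = 2·3387·0.026² = 4.5792.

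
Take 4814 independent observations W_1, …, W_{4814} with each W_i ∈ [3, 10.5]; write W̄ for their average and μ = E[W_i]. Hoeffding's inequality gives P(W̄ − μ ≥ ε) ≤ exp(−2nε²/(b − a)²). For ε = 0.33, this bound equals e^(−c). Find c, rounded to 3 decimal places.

18.640

c = 2nε²/(b − a)² = 2·4814·0.33² / 7.5² = 18.6398.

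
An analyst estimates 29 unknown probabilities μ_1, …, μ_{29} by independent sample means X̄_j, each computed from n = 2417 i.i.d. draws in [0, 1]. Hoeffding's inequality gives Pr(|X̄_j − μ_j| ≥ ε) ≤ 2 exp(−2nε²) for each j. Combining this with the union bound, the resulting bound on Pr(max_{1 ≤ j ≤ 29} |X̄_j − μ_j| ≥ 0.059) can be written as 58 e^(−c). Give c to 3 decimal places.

16.827

Union bound over the 29 events: Pr(max_{1 ≤ j ≤ 29} |X̄_j − μ_j| ≥ 0.059) ≤ 29·2·exp(−2nε²) = 58 exp(−2·2417·0.059²).
So c = 2·2417·0.059² = 16.8272.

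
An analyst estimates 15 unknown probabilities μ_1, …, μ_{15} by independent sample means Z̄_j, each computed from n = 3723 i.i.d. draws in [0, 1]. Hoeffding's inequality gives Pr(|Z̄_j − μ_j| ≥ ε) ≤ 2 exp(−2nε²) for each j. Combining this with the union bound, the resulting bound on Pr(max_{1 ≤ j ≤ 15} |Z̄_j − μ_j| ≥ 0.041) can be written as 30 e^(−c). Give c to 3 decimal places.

12.517

Union bound over the 15 events: Pr(max_{1 ≤ j ≤ 15} |Z̄_j − μ_j| ≥ 0.041) ≤ 15·2·exp(−2nε²) = 30 exp(−2·3723·0.041²).
So c = 2·3723·0.041² = 12.5167.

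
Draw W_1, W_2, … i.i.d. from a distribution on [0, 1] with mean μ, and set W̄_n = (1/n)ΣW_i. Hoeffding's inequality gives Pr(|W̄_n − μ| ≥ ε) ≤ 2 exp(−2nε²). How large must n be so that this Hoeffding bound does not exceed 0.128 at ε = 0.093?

159

Require 2·exp(−2nε²) ≤ 0.128, i.e. 2nε² ≥ ln(2/0.128) = 2.748872.
So n ≥ 2.748872 / (2·0.093²) = 158.913.
The smallest integer n is 159.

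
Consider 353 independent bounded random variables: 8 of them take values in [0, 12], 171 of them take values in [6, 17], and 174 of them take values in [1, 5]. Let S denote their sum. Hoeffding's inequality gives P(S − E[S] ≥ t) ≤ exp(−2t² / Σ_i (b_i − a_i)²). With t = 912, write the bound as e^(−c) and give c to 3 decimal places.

Σ(b_i − a_i)² = 8·12² + 171·11² + 174·4² = 24627.
c = 2t² / 24627 = 2·912² / 24627 = 67.5473.

67.547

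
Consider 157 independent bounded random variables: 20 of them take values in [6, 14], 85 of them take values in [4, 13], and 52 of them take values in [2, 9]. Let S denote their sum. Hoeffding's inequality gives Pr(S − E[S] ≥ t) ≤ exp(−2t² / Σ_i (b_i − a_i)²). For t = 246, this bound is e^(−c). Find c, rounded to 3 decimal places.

Σ(b_i − a_i)² = 20·8² + 85·9² + 52·7² = 10713.
c = 2t² / 10713 = 2·246² / 10713 = 11.2977.

11.298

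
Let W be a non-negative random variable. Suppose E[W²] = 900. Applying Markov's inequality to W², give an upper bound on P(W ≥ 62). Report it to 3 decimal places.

Since W ≥ 0, the event {W ≥ 62} is the same as {W² ≥ 3844}.
Markov's inequality applied to W² gives P(W² ≥ 3844) ≤ E[W²]/3844 = 900/3844 = 0.2341.

0.234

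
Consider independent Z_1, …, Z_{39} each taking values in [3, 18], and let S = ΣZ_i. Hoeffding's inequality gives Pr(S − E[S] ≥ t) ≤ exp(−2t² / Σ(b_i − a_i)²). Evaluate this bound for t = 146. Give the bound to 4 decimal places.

0.0078

Σ(b_i − a_i)² = 39·(15)² = 8775.
Exponent = 2·146²/8775 = 4.8583.
Bound = exp(−4.8583) = 0.00776.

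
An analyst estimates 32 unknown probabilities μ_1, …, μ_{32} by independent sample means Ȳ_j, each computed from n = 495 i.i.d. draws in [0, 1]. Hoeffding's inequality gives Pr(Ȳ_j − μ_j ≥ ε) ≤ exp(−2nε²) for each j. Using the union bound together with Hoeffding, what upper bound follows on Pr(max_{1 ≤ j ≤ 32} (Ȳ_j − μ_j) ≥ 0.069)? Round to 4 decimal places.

Per-experiment Hoeffding bound: exp(−2·495·0.069²) = exp(−4.71339) = 0.0089743.
Union bound over 32 events: 32·0.0089743 = 0.28718.

0.2872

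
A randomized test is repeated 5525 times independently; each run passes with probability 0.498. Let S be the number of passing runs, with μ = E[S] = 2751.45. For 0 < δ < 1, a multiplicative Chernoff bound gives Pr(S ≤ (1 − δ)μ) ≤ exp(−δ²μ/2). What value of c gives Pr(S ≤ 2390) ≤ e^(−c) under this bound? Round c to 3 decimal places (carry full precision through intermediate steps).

23.741

Write 2390 = (1 − δ)μ, so δ = 1 − 2390/2751.45 = 0.1313671…
Then the exponent is δ²μ/2 = (μ − 2390)²/(2μ) = 23.741319.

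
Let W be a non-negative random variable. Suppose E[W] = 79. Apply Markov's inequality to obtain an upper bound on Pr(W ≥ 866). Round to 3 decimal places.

0.091

Markov's inequality: for a non-negative random variable, Pr(W ≥ a) ≤ E[W]/a.
Here E[W] = 79 and a = 866, so the bound is 79/866 = 0.0912.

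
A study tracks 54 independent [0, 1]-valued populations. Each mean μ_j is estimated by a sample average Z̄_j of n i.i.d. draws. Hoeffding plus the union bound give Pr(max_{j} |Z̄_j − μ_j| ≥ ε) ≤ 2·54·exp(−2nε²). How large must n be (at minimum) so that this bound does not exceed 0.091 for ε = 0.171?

Need 2·54·exp(−2nε²) ≤ 0.091, i.e. exp(−2nε²) ≤ 0.091/108.
So 2nε² ≥ ln(108/0.091) = 7.079027.
Hence n ≥ 7.079027/(2·0.171²) = 121.046.
The smallest integer n is 122.

122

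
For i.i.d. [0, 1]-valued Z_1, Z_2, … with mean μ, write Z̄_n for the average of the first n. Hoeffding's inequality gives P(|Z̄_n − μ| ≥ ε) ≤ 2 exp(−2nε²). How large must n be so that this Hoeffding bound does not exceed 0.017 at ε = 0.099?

244

Require 2·exp(−2nε²) ≤ 0.017, i.e. 2nε² ≥ ln(2/0.017) = 4.767689.
So n ≥ 4.767689 / (2·0.099²) = 243.225.
The smallest integer n is 244.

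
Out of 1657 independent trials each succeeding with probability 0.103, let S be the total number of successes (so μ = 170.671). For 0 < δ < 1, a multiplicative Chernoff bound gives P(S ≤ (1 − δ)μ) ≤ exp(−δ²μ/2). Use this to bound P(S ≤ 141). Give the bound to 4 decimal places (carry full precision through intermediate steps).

0.0758

Write 141 = (1 − δ)μ, so δ = 1 − 141/170.671 = 0.1738491…
Then the exponent is δ²μ/2 = (μ − 141)²/(2μ) = 2.579138.
Bound = exp(−2.579138) = 0.07584.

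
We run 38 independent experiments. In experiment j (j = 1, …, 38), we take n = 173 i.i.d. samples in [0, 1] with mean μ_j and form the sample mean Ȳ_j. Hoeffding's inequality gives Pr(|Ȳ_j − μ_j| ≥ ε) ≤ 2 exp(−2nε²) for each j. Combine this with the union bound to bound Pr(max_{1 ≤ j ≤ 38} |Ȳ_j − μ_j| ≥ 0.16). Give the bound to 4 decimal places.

Per-experiment Hoeffding bound: 2·exp(−2·173·0.16²) = 2·exp(−8.85760) = 0.00028459.
Union bound over 38 events: 38·0.00028459 = 0.01081.

0.0108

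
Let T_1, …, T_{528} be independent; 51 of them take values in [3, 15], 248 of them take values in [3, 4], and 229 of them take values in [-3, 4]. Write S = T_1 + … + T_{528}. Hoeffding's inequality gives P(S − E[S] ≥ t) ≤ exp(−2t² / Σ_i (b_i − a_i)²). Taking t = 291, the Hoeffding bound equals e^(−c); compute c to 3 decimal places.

Σ(b_i − a_i)² = 51·12² + 248·1² + 229·7² = 18813.
c = 2t² / 18813 = 2·291² / 18813 = 9.0024.

9.002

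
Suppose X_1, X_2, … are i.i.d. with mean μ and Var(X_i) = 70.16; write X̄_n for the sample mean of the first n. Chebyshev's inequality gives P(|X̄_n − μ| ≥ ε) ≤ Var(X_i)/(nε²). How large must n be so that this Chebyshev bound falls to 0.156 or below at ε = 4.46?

23

Require 70.16/(n·4.46²) ≤ 0.156, i.e. n ≥ 70.16/(0.156·4.46²) = 22.610.
The smallest integer n is 23.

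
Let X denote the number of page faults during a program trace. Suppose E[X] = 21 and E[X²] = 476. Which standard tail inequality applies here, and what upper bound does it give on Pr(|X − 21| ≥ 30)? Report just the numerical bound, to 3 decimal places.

The first two moments determine the variance, so Chebyshev's inequality is the sharpest standard bound available.
Var(X) = E[X²] − (E[X])² = 476 − 441 = 35.
Chebyshev's inequality: Pr(|X − μ| ≥ t) ≤ Var(X)/t² = 35/900 = 0.0389.

0.039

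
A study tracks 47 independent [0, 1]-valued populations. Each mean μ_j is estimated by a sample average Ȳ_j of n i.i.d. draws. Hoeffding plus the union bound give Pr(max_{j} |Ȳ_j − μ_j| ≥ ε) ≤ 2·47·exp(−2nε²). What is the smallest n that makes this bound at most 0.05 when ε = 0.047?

Need 2·47·exp(−2nε²) ≤ 0.05, i.e. exp(−2nε²) ≤ 0.05/94.
So 2nε² ≥ ln(94/0.05) = 7.539027.
Hence n ≥ 7.539027/(2·0.047²) = 1706.434.
The smallest integer n is 1707.

1707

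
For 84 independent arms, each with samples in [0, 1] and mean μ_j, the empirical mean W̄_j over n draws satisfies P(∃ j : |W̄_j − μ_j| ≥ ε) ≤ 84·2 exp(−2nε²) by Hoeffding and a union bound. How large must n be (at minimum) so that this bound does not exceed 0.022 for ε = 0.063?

Need 2·84·exp(−2nε²) ≤ 0.022, i.e. exp(−2nε²) ≤ 0.022/168.
So 2nε² ≥ ln(168/0.022) = 8.940677.
Hence n ≥ 8.940677/(2·0.063²) = 1126.314.
The smallest integer n is 1127.

1127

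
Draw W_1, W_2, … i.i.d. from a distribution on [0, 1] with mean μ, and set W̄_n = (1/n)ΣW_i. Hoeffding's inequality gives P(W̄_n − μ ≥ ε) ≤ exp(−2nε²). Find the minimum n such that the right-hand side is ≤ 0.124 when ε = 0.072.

202

Require exp(−2nε²) ≤ 0.124, i.e. 2nε² ≥ ln(1/0.124) = 2.087474.
So n ≥ 2.087474 / (2·0.072²) = 201.338.
The smallest integer n is 202.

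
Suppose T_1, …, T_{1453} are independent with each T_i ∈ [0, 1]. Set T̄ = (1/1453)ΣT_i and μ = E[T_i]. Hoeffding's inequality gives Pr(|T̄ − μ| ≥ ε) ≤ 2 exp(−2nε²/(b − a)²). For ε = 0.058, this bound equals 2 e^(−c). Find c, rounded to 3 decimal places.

c = 2nε²/(b − a)² = 2·1453·0.058² / 1² = 9.7758.

9.776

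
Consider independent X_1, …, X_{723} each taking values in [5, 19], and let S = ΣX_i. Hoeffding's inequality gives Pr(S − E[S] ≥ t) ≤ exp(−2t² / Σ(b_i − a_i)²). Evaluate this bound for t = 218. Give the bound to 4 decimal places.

0.5113

Σ(b_i − a_i)² = 723·(14)² = 141708.
Exponent = 2·218²/141708 = 0.6707.
Bound = exp(−0.6707) = 0.51133.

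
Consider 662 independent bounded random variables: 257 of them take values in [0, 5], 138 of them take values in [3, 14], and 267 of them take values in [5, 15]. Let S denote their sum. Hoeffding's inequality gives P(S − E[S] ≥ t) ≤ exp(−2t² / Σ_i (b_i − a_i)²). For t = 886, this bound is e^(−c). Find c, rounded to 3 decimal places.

Σ(b_i − a_i)² = 257·5² + 138·11² + 267·10² = 49823.
c = 2t² / 49823 = 2·886² / 49823 = 31.5114.

31.511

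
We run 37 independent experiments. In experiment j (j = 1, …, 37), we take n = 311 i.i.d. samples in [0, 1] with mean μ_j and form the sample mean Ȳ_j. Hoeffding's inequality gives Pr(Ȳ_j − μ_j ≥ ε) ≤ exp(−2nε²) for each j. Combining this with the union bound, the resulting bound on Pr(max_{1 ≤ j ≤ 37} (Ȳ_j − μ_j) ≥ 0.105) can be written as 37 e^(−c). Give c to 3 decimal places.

6.858

Union bound over the 37 events: Pr(max_{1 ≤ j ≤ 37} (Ȳ_j − μ_j) ≥ 0.105) ≤ 37·exp(−2nε²) = 37 exp(−2·311·0.105²).
So c = 2·311·0.105² = 6.8575.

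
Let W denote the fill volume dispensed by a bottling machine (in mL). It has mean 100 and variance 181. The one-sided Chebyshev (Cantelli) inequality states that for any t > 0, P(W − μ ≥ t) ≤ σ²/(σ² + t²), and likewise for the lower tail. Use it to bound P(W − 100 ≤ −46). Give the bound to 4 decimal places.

0.0788

Here σ² = 181 and t = 46, so σ² + t² = 2297.
Cantelli's bound: 181/2297 = 0.0788.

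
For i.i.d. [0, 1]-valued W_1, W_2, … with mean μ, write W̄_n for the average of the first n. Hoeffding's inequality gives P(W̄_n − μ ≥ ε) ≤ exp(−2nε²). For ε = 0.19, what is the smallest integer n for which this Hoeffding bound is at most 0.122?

30

Require exp(−2nε²) ≤ 0.122, i.e. 2nε² ≥ ln(1/0.122) = 2.103734.
So n ≥ 2.103734 / (2·0.19²) = 29.138.
The smallest integer n is 30.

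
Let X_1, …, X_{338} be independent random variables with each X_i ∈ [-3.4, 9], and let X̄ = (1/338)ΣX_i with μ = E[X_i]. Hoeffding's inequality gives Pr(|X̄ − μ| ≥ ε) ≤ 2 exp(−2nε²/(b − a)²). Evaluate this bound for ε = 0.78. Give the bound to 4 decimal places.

Exponent: 2nε²/(b − a)² = 2·338·0.78² / 12.4² = 2.67481.
Bound = 2·exp(−2.67481) = 0.13784.

0.1378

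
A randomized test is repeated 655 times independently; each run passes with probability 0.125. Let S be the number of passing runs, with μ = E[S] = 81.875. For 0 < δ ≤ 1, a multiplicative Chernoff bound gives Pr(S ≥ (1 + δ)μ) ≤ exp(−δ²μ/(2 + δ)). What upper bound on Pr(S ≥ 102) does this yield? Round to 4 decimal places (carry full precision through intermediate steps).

0.1105

Write 102 = (1 + δ)μ, so δ = 102/81.875 − 1 = 0.2458015…
Then the exponent is δ²μ/(2 + δ) = (102 − μ)² / (μ·(2 + δ)) = 2.202668.
Bound = exp(−2.202668) = 0.11051.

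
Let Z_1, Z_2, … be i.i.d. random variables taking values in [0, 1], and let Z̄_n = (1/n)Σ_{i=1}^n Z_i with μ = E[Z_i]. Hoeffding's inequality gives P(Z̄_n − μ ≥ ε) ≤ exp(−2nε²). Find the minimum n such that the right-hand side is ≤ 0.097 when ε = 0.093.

135

Require exp(−2nε²) ≤ 0.097, i.e. 2nε² ≥ ln(1/0.097) = 2.333044.
So n ≥ 2.333044 / (2·0.093²) = 134.874.
The smallest integer n is 135.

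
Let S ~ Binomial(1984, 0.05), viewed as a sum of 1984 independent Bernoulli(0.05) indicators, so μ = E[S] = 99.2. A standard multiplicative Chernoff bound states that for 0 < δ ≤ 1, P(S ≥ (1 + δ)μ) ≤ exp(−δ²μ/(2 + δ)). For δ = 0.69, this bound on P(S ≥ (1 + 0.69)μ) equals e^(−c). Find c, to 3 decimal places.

17.557

c = δ²μ/(2 + δ) = 0.69²·99.2/(2 + 0.69) = 17.5573.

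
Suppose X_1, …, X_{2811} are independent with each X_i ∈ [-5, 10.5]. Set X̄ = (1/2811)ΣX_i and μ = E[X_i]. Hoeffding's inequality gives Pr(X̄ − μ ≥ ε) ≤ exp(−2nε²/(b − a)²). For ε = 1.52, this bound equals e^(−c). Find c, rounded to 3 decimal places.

54.065

c = 2nε²/(b − a)² = 2·2811·1.52² / 15.5² = 54.0648.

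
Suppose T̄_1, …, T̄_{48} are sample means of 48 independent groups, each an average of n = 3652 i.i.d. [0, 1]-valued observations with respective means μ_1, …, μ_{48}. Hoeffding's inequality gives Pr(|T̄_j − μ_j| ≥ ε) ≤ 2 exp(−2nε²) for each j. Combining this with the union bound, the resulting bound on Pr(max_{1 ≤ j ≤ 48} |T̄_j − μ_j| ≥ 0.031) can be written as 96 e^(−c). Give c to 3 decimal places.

7.019

Union bound over the 48 events: Pr(max_{1 ≤ j ≤ 48} |T̄_j − μ_j| ≥ 0.031) ≤ 48·2·exp(−2nε²) = 96 exp(−2·3652·0.031²).
So c = 2·3652·0.031² = 7.0191.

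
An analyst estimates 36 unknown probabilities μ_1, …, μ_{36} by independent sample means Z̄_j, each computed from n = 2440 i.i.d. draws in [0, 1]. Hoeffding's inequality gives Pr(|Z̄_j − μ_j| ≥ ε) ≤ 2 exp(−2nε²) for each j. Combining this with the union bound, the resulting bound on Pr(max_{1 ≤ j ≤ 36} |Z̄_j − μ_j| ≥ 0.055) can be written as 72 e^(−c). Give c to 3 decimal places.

14.762

Union bound over the 36 events: Pr(max_{1 ≤ j ≤ 36} |Z̄_j − μ_j| ≥ 0.055) ≤ 36·2·exp(−2nε²) = 72 exp(−2·2440·0.055²).
So c = 2·2440·0.055² = 14.7620.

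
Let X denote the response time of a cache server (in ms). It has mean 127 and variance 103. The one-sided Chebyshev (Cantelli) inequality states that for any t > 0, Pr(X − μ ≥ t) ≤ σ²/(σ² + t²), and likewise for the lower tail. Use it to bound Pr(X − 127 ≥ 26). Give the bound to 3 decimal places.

Here σ² = 103 and t = 26, so σ² + t² = 779.
Cantelli's bound: 103/779 = 0.1322.

0.132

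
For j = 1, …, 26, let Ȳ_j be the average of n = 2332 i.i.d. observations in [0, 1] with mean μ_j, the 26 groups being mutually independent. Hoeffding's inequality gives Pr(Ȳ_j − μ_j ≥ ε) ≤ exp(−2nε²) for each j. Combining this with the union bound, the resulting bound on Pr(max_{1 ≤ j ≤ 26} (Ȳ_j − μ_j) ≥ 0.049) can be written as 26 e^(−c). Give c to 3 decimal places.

11.198

Union bound over the 26 events: Pr(max_{1 ≤ j ≤ 26} (Ȳ_j − μ_j) ≥ 0.049) ≤ 26·exp(−2nε²) = 26 exp(−2·2332·0.049²).
So c = 2·2332·0.049² = 11.1983.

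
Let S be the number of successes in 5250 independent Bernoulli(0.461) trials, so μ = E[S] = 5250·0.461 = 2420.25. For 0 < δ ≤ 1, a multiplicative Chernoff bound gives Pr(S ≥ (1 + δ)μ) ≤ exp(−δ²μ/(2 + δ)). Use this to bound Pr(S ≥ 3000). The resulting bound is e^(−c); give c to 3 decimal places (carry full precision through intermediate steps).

62.010

Write 3000 = (1 + δ)μ, so δ = 3000/2420.25 − 1 = 0.2395414…
Then the exponent is δ²μ/(2 + δ) = (3000 − μ)² / (μ·(2 + δ)) = 62.010066.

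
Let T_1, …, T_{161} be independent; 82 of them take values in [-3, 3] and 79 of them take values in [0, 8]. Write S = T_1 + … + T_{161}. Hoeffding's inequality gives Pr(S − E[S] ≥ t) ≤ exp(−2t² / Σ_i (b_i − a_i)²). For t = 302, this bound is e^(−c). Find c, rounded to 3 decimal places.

Σ(b_i − a_i)² = 82·6² + 79·8² = 8008.
c = 2t² / 8008 = 2·302² / 8008 = 22.7782.

22.778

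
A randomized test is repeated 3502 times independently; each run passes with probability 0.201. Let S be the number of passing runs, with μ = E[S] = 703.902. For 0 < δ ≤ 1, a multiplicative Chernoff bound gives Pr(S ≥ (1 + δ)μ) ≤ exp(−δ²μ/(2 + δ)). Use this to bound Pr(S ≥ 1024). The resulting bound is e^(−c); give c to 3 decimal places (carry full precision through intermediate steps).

59.299

Write 1024 = (1 + δ)μ, so δ = 1024/703.902 − 1 = 0.454748…
Then the exponent is δ²μ/(2 + δ) = (1024 − μ)² / (μ·(2 + δ)) = 59.298924.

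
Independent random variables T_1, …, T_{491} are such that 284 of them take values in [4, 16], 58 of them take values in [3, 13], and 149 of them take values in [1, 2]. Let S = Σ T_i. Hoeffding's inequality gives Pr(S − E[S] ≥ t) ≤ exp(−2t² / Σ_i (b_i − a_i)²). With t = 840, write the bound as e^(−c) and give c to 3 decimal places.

30.125

Σ(b_i − a_i)² = 284·12² + 58·10² + 149·1² = 46845.
c = 2t² / 46845 = 2·840² / 46845 = 30.1249.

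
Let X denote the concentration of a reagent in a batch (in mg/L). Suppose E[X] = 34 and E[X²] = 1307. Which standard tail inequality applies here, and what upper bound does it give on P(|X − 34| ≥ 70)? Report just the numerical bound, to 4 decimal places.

The first two moments determine the variance, so Chebyshev's inequality is the sharpest standard bound available.
Var(X) = E[X²] − (E[X])² = 1307 − 1156 = 151.
Chebyshev's inequality: P(|X − μ| ≥ t) ≤ Var(X)/t² = 151/4900 = 0.0308.

0.0308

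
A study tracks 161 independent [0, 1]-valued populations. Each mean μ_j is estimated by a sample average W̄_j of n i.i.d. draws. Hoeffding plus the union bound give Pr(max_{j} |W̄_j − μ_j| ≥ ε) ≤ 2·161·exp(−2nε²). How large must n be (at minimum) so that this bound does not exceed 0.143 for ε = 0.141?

Need 2·161·exp(−2nε²) ≤ 0.143, i.e. exp(−2nε²) ≤ 0.143/322.
So 2nε² ≥ ln(322/0.143) = 7.719462.
Hence n ≥ 7.719462/(2·0.141²) = 194.142.
The smallest integer n is 195.

195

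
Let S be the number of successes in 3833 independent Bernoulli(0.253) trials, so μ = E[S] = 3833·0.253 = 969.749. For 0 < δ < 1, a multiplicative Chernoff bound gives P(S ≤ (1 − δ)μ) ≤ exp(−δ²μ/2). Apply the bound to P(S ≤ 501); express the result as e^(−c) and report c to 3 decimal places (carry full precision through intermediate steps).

113.290

Write 501 = (1 − δ)μ, so δ = 1 − 501/969.749 = 0.4833715…
Then the exponent is δ²μ/2 = (μ − 501)²/(2μ) = 113.289947.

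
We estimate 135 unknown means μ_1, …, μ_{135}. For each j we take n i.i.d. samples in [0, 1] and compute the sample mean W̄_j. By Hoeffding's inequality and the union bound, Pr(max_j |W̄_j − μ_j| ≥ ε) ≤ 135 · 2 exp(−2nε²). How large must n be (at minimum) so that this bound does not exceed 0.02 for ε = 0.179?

Need 2·135·exp(−2nε²) ≤ 0.02, i.e. exp(−2nε²) ≤ 0.02/270.
So 2nε² ≥ ln(270/0.02) = 9.510445.
Hence n ≥ 9.510445/(2·0.179²) = 148.411.
The smallest integer n is 149.

149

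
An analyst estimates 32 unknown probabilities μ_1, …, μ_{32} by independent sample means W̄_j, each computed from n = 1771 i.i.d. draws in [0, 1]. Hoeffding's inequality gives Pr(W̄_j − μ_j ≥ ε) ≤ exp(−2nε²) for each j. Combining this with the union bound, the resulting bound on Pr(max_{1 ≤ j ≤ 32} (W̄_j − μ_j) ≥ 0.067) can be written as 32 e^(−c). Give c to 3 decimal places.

15.900

Union bound over the 32 events: Pr(max_{1 ≤ j ≤ 32} (W̄_j − μ_j) ≥ 0.067) ≤ 32·exp(−2nε²) = 32 exp(−2·1771·0.067²).
So c = 2·1771·0.067² = 15.9000.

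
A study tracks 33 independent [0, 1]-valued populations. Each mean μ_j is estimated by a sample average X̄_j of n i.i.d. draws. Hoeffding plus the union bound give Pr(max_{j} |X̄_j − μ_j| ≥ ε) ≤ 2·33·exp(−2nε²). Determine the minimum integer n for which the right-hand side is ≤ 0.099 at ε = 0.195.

Need 2·33·exp(−2nε²) ≤ 0.099, i.e. exp(−2nε²) ≤ 0.099/66.
So 2nε² ≥ ln(66/0.099) = 6.502290.
Hence n ≥ 6.502290/(2·0.195²) = 85.500.
The smallest integer n is 86.

86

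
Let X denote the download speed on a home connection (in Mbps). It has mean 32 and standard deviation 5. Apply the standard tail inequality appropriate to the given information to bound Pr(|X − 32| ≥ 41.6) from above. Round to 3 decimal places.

0.014

Mean and variance are known, so Chebyshev's inequality applies.
Chebyshev: Pr(|X − μ| ≥ t) ≤ Var(X)/t².
Var(X) = σ² = 5² = 25.
Bound = 25 / 1730.56 = 0.0144.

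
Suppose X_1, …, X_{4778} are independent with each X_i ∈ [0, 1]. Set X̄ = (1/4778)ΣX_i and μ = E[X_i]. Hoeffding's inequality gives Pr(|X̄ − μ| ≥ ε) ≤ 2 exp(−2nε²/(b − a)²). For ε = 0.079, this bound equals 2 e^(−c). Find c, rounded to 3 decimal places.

59.639

c = 2nε²/(b − a)² = 2·4778·0.079² / 1² = 59.6390.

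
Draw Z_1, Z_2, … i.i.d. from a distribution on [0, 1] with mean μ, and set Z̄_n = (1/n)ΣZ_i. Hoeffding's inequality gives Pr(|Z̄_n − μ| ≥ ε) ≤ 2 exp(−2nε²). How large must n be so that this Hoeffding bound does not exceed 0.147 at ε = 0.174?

Require 2·exp(−2nε²) ≤ 0.147, i.e. 2nε² ≥ ln(2/0.147) = 2.610470.
So n ≥ 2.610470 / (2·0.174²) = 43.111.
The smallest integer n is 44.

44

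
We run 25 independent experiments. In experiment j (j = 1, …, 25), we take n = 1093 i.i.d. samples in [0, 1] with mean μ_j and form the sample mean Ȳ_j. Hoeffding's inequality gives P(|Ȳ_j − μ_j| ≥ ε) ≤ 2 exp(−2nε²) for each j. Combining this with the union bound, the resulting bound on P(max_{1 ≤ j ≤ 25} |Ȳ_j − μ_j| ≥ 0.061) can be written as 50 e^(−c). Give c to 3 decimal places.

Union bound over the 25 events: P(max_{1 ≤ j ≤ 25} |Ȳ_j − μ_j| ≥ 0.061) ≤ 25·2·exp(−2nε²) = 50 exp(−2·1093·0.061²).
So c = 2·1093·0.061² = 8.1341.

8.134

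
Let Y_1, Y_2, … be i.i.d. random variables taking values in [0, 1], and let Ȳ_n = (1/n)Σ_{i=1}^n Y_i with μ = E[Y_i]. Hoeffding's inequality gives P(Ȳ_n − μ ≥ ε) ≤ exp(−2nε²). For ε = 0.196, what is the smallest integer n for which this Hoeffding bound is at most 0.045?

Require exp(−2nε²) ≤ 0.045, i.e. 2nε² ≥ ln(1/0.045) = 3.101093.
So n ≥ 3.101093 / (2·0.196²) = 40.362.
The smallest integer n is 41.

41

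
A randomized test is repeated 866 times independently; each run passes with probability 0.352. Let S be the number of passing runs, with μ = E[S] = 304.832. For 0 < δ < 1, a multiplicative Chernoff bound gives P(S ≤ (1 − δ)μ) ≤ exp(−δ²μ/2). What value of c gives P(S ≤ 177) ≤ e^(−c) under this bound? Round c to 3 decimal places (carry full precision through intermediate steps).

Write 177 = (1 − δ)μ, so δ = 1 − 177/304.832 = 0.4193523…
Then the exponent is δ²μ/2 = (μ − 177)²/(2μ) = 26.803322.

26.803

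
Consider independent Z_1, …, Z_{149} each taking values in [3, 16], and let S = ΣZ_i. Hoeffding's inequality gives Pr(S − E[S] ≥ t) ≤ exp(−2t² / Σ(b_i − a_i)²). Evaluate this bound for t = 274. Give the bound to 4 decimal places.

0.0026

Σ(b_i − a_i)² = 149·(13)² = 25181.
Exponent = 2·274²/25181 = 5.9629.
Bound = exp(−5.9629) = 0.00257.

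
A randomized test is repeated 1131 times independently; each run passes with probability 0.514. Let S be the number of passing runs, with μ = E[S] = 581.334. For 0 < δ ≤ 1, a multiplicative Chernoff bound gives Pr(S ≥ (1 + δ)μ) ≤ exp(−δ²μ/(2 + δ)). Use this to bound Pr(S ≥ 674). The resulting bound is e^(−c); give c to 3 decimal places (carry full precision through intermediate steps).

Write 674 = (1 + δ)μ, so δ = 674/581.334 − 1 = 0.1594023…
Then the exponent is δ²μ/(2 + δ) = (674 − μ)² / (μ·(2 + δ)) = 6.840401.

6.840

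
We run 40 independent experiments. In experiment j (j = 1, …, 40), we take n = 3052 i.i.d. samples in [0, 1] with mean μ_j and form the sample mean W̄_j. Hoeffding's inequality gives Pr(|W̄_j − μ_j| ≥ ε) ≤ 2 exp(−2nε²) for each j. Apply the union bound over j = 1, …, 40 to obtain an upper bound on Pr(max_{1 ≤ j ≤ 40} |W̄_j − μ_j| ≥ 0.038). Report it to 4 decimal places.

0.0119

Per-experiment Hoeffding bound: 2·exp(−2·3052·0.038²) = 2·exp(−8.81418) = 0.00029722.
Union bound over 40 events: 40·0.00029722 = 0.01189.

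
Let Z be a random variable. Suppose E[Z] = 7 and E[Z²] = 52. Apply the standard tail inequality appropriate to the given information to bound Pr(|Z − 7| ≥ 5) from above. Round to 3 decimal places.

The first two moments determine the variance, so Chebyshev's inequality is the sharpest standard bound available.
Var(Z) = E[Z²] − (E[Z])² = 52 − 49 = 3.
Chebyshev's inequality: Pr(|Z − μ| ≥ t) ≤ Var(Z)/t² = 3/25 = 0.1200.

0.120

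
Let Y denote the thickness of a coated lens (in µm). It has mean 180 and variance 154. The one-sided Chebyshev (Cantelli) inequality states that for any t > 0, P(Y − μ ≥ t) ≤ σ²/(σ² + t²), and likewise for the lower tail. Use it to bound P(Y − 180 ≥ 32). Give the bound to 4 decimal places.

0.1307

Here σ² = 154 and t = 32, so σ² + t² = 1178.
Cantelli's bound: 154/1178 = 0.1307.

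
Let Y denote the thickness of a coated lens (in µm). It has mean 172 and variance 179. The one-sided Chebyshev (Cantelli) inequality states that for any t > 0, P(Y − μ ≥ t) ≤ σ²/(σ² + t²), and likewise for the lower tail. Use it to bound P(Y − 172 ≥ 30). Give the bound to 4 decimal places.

Here σ² = 179 and t = 30, so σ² + t² = 1079.
Cantelli's bound: 179/1079 = 0.1659.

0.1659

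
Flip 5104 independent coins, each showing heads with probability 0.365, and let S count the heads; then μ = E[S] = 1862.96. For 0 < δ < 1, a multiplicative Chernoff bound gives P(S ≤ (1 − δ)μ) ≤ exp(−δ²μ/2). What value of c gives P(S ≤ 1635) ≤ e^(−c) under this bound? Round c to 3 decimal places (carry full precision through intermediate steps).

Write 1635 = (1 − δ)μ, so δ = 1 − 1635/1862.96 = 0.1223644…
Then the exponent is δ²μ/2 = (μ − 1635)²/(2μ) = 13.947095.

13.947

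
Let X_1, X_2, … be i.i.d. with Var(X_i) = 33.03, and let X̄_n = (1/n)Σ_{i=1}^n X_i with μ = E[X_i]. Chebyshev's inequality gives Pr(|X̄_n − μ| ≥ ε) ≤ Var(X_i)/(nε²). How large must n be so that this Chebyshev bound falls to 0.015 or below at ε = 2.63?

319

Require 33.03/(n·2.63²) ≤ 0.015, i.e. n ≥ 33.03/(0.015·2.63²) = 318.351.
The smallest integer n is 319.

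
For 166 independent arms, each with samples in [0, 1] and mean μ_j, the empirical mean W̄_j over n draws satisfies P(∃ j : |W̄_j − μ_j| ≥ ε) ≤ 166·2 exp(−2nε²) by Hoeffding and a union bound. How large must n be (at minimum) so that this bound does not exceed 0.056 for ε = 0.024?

Need 2·166·exp(−2nε²) ≤ 0.056, i.e. exp(−2nε²) ≤ 0.056/332.
So 2nε² ≥ ln(332/0.056) = 8.687539.
Hence n ≥ 8.687539/(2·0.024²) = 7541.266.
The smallest integer n is 7542.

7542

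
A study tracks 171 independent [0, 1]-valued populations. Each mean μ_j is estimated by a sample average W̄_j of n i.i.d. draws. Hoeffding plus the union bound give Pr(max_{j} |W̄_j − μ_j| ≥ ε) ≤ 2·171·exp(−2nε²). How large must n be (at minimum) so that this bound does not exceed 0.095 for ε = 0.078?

Need 2·171·exp(−2nε²) ≤ 0.095, i.e. exp(−2nε²) ≤ 0.095/342.
So 2nε² ≥ ln(342/0.095) = 8.188689.
Hence n ≥ 8.188689/(2·0.078²) = 672.969.
The smallest integer n is 673.

673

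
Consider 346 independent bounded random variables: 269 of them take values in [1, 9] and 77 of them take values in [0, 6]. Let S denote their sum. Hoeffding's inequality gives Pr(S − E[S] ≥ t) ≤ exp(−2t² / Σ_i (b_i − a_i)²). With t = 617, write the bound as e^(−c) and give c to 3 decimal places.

Σ(b_i − a_i)² = 269·8² + 77·6² = 19988.
c = 2t² / 19988 = 2·617² / 19988 = 38.0918.

38.092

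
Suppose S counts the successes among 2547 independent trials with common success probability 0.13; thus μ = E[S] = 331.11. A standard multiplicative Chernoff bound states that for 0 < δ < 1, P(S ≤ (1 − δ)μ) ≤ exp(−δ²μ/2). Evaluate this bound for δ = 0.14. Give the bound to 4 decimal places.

0.0390

Exponent = δ²μ/2 = 0.14²·331.11/2 = 3.2449.
Bound = exp(−3.2449) = 0.03897.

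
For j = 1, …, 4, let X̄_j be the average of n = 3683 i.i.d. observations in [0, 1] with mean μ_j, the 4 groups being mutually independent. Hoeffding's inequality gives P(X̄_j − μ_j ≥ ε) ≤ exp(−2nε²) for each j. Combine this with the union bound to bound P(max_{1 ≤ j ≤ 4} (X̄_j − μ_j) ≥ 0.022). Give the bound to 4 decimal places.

Per-experiment Hoeffding bound: exp(−2·3683·0.022²) = exp(−3.56514) = 0.028293.
Union bound over 4 events: 4·0.028293 = 0.11317.

0.1132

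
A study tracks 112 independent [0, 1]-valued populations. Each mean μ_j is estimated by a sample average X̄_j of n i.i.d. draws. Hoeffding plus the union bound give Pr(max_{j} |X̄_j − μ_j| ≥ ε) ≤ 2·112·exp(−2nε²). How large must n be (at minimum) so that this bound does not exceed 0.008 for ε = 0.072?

Need 2·112·exp(−2nε²) ≤ 0.008, i.e. exp(−2nε²) ≤ 0.008/224.
So 2nε² ≥ ln(224/0.008) = 10.239960.
Hence n ≥ 10.239960/(2·0.072²) = 987.650.
The smallest integer n is 988.

988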